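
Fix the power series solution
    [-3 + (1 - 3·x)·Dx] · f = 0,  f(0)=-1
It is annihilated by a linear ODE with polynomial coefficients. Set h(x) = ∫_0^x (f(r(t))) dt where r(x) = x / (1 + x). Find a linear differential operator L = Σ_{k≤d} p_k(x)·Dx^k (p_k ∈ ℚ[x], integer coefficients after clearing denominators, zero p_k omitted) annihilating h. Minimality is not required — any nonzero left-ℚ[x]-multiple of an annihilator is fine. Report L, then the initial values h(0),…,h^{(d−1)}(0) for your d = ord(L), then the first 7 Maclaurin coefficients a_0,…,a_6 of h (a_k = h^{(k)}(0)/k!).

L = 3·Dx + (-1 + x + 2·x^2)·Dx^2  (order 2).
h: a_k = 0, -1, -3/2, -2, -3, -24/5, -8, …
ICs: h(0) = 0, h′(0) = -1.

f: a_k = -1, -3, -9, -27, -81, -243, -729, …
Substitute x→r, Dx→(1/r')Dx; clear ⇒ L₀.
h=∫₀ˣh₀: take L = L₀·Dx.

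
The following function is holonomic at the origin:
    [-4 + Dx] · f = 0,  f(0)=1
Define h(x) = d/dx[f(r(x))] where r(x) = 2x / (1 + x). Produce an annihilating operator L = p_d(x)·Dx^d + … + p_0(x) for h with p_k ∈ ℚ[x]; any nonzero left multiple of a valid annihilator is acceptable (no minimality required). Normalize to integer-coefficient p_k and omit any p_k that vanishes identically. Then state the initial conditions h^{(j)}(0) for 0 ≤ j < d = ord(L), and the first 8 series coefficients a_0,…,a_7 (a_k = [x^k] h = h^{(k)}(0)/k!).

f: a_k = 1, 4, 8, 32/3, 32/3, 128/15, 256/45, 1024/315, …
Substitute x→r, Dx→(1/r')Dx; clear ⇒ L₀.
Derive L from L₀ (diff closure).
L = (6 - 2·x) + (-1 - 2·x - x^2)·Dx  (order 1).
h: a_k = 8, 48, 88, 32/3, -88, 368/15, 3224/45, -3008/35, …
ICs: h(0) = 8.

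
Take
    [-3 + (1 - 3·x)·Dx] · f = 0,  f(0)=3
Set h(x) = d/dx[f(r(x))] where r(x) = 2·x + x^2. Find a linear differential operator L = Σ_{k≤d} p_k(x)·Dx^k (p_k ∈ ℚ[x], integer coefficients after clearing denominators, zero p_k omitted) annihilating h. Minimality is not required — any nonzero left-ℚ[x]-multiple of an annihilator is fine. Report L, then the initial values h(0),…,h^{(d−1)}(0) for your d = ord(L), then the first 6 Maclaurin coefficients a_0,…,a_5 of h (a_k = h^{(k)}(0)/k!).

L = (13 + 18·x + 9·x^2) + (-1 + 5·x + 9·x^2 + 3·x^3)·Dx  (order 1).
h: a_k = 18, 234, 2268, 19548, 157950, 1225206, …
ICs: h(0) = 18.

f: a_k = 3, 9, 27, 81, 243, 729, …
Substitute x→r, Dx→(1/r')Dx; clear ⇒ L₀.
h₀' ⇒ L via d/dx closure of L₀.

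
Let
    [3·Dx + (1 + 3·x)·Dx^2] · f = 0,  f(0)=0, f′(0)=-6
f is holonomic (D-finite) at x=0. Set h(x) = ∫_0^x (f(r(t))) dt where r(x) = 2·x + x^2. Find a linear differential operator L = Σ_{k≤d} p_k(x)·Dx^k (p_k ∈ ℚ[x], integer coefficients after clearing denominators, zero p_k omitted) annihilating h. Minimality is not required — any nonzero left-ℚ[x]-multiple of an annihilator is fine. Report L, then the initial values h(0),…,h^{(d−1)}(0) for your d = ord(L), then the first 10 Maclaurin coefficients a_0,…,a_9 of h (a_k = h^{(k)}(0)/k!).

L = (5 + 6·x + 3·x^2)·Dx^2 + (1 + 7·x + 9·x^2 + 3·x^3)·Dx^3  (order 3).
h: a_k = 0, 0, -6, 10, -27, 441/5, -1602/5, 8730/7, -71361/14, 43209/2, …
ICs: h(0) = 0, h′(0) = 0, h′′(0) = -12.

f: a_k = 0, -6, 9, -18, 81/2, -486/5, 243, -4374/7, 6561/4, -4374, …
f∘r: x↦r, Dx↦Dx/r' in L_f ⇒ L₀.
h=∫₀ˣh₀: take L = L₀·Dx.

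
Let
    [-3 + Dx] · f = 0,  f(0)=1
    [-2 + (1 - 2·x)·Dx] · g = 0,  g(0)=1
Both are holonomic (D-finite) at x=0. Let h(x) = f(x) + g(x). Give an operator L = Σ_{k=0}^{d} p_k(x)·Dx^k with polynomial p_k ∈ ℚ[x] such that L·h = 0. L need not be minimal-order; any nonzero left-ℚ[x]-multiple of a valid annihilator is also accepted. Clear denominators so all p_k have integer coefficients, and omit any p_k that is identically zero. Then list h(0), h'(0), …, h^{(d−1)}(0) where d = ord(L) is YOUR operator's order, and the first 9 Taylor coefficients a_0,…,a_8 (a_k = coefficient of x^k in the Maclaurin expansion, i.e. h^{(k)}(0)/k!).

f: a_k = 1, 3, 9/2, 9/2, 27/8, 81/40, 81/80, 243/560, 729/4480, …
g: a_k = 1, 2, 4, 8, 16, 32, 64, 128, 256, …
L₀ := lclm(L_f,L_g); ord L₀ ≤ 1+1.
L = (6 + 36·x) + (1 - 36·x + 36·x^2)·Dx + (-1 + 8·x - 12·x^2)·Dx^2  (order 2).
h: a_k = 2, 5, 17/2, 25/2, 155/8, 1361/40, 5201/80, 71923/560, 1147609/4480, …
ICs: h(0) = 2, h′(0) = 5.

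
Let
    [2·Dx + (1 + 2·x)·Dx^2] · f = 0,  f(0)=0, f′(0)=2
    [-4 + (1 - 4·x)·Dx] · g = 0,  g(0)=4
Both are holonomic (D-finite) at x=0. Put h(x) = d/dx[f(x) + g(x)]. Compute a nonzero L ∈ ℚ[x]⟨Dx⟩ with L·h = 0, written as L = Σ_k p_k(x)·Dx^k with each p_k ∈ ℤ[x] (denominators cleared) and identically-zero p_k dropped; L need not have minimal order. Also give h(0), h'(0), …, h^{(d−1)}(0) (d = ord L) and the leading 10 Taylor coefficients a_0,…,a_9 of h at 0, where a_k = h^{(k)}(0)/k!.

f: a_k = 0, 2, -2, 8/3, -4, 32/5, -32/3, 128/7, -32, 512/9, …
g: a_k = 4, 16, 64, 256, 1024, 4096, 16384, 65536, 262144, 1048576, …
h₀=f+g: left-lcm gives L₀, ord ≤ 3.
h=h₀': d/dx-closure on L₀ ⇒ L.
L = (-128 - 64·x) + (-44 - 224·x - 128·x^2)·Dx + (5 - 6·x - 48·x^2 - 32·x^3)·Dx^2  (order 2).
h: a_k = 18, 124, 776, 4080, 20512, 98240, 458880, 2096896, 9437696, 41942016, …
ICs: h(0) = 18, h′(0) = 124.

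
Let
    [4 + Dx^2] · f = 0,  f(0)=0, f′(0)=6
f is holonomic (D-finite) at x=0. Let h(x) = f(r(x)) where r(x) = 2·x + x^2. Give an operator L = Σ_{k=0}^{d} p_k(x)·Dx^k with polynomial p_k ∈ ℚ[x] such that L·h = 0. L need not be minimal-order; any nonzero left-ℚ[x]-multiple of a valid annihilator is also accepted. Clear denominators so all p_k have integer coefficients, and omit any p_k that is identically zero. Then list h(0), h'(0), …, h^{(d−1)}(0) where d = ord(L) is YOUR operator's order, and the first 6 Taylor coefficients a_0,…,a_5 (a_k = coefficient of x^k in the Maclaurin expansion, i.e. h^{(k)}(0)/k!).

L = (16 + 48·x + 48·x^2 + 16·x^3) - Dx + (1 + x)·Dx^2  (order 2).
h: a_k = 0, 12, 6, -32, -48, 8/5, …
ICs: h(0) = 0, h′(0) = 12.

f: a_k = 0, 6, 0, -4, 0, 4/5, …
h₀=f(r): pull back L_f along r ⇒ L₀.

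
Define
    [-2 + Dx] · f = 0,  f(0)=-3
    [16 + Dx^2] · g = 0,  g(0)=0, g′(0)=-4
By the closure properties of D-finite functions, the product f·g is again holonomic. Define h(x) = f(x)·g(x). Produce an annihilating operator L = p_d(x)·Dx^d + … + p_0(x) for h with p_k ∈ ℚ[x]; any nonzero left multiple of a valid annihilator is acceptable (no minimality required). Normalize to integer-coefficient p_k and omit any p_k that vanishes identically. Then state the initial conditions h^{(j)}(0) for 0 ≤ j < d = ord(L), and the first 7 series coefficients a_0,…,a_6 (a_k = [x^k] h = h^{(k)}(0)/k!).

f: a_k = -3, -6, -6, -4, -2, -4/5, -4/15, …
g: a_k = 0, -4, 0, 32/3, 0, -128/15, 0, …
L₀ := L_f ⊗_s L_g (sym. prod.), ord ≤ 2.
L = 20 - 4·Dx + Dx^2  (order 2).
h: a_k = 0, 12, 24, -8, -48, -152/5, 176/15, …
ICs: h(0) = 0, h′(0) = 12.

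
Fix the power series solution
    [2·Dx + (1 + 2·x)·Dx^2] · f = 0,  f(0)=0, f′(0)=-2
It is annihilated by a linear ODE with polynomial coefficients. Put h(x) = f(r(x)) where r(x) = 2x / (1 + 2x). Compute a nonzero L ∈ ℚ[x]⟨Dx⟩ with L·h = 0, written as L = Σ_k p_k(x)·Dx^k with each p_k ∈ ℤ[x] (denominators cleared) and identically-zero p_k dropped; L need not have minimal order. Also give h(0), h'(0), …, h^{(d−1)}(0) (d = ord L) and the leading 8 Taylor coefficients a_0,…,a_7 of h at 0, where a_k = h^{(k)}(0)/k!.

f: a_k = 0, -2, 2, -8/3, 4, -32/5, 32/3, -128/7, …
L₀ from L_f via x↦r, Dx↦r'^{-1}Dx.
L = (8 + 24·x)·Dx + (1 + 8·x + 12·x^2)·Dx^2  (order 2).
h: a_k = 0, -4, 16, -208/3, 320, -7744/5, 23296/3, -279808/7, …
ICs: h(0) = 0, h′(0) = -4.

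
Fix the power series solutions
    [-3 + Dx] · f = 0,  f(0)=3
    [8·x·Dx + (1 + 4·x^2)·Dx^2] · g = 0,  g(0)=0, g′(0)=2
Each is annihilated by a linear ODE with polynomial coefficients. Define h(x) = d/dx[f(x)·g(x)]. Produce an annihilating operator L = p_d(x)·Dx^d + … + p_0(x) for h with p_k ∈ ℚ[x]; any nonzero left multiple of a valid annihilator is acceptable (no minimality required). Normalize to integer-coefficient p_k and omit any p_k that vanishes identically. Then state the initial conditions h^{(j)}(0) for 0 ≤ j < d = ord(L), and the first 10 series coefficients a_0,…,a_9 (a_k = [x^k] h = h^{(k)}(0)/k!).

f: a_k = 3, 9, 27/2, 27/2, 81/8, 243/40, 243/80, 729/560, 2187/4480, 729/4480, …
g: a_k = 0, 2, 0, -8/3, 0, 32/5, 0, -128/7, 0, 512/9, …
Product ⇒ symmetric product L₀, ord ≤ 2.
h₀' ⇒ L via d/dx closure of L₀.
L = (3 - 144·x + 504·x^2 - 576·x^3 + 432·x^4) + (-10 + 72·x - 240·x^2 + 288·x^3 - 288·x^4)·Dx + (3 - 8·x + 24·x^2 - 32·x^3 + 48·x^4)·Dx^2  (order 2).
h: a_k = 6, 36, 57, 12, 69/4, 405/2, 2973/40, -5139/7, -74649/448, 481403/160, …
ICs: h(0) = 6, h′(0) = 36.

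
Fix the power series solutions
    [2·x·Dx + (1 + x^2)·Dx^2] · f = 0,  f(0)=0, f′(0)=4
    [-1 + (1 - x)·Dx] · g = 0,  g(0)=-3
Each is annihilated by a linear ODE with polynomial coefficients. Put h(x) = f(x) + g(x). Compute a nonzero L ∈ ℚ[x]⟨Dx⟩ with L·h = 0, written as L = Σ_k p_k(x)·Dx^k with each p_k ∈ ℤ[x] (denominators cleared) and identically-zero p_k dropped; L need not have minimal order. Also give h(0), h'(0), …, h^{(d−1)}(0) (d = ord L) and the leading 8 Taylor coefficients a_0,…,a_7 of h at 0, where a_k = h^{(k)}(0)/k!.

f: a_k = 0, 4, 0, -4/3, 0, 4/5, 0, -4/7, …
g: a_k = -3, -3, -3, -3, -3, -3, -3, -3, …
Weyl lclm of L_f,L_g ⇒ L₀ (ord ≤ 3).
L = (2 - 8·x - 6·x^2)·Dx + (-4 + 2·x - 4·x^2 - 6·x^3)·Dx^2 + (1 - x^4)·Dx^3  (order 3).
h: a_k = -3, 1, -3, -13/3, -3, -11/5, -3, -25/7, …
ICs: h(0) = -3, h′(0) = 1, h′′(0) = -6.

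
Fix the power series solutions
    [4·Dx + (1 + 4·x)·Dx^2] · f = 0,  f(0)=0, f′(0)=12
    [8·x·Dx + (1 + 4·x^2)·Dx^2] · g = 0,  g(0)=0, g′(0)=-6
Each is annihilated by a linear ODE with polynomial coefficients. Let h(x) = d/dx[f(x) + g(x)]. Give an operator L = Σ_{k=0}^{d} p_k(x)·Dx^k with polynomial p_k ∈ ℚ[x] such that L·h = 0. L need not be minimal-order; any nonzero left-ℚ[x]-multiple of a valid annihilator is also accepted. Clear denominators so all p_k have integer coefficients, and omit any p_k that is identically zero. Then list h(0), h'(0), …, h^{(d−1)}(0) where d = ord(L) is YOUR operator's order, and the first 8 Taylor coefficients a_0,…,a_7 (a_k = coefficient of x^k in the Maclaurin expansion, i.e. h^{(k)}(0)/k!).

f: a_k = 0, 12, -24, 64, -192, 3072/5, -2048, 49152/7, …
g: a_k = 0, -6, 0, 8, 0, -96/5, 0, 384/7, …
f+g: L₀ = lclm(L_f,L_g), ord ≤ 2+2.
h₀' ⇒ L via d/dx closure of L₀.
L = (-8 - 96·x + 96·x^2 + 128·x^3) + (-10 - 16·x - 72·x^2 + 192·x^3 + 256·x^4)·Dx + (-1 - 2·x + 8·x^2 + 8·x^3 + 48·x^4 + 64·x^5)·Dx^2  (order 2).
h: a_k = 6, -48, 216, -768, 2976, -12288, 49536, -196608, …
ICs: h(0) = 6, h′(0) = -48.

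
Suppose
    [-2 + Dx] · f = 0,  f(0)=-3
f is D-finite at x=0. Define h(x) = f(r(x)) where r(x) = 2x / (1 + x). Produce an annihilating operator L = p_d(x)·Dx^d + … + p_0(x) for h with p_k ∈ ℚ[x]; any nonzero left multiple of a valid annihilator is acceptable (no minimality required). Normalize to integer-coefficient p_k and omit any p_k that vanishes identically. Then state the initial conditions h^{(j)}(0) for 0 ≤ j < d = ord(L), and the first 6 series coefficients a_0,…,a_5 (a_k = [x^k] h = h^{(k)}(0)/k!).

L = -4 + (1 + 2·x + x^2)·Dx  (order 1).
h: a_k = -3, -12, -12, 4, 4, -28/5, …
ICs: h(0) = -3.

f: a_k = -3, -6, -6, -4, -2, -4/5, …
f∘r: x↦r, Dx↦Dx/r' in L_f ⇒ L₀.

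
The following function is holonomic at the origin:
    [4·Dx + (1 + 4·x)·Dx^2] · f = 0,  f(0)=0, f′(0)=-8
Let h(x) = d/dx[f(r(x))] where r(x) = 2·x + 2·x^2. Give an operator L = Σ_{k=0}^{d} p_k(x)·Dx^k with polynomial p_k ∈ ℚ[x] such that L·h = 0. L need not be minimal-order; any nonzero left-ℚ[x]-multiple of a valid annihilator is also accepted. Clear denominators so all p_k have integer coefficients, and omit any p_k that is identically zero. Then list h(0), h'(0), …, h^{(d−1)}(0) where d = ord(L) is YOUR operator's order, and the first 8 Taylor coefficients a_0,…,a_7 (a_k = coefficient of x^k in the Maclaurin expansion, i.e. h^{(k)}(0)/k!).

L = (6 + 16·x + 16·x^2) + (1 + 10·x + 24·x^2 + 16·x^3)·Dx  (order 1).
h: a_k = -16, 96, -640, 4352, -29696, 202752, -1384448, 9453568, …
ICs: h(0) = -16.

f: a_k = 0, -8, 16, -128/3, 128, -2048/5, 4096/3, -32768/7, …
Change of var in L_f (x↦r) gives L₀.
Differentiate: ansatz ord ≤ ord L₀ ⇒ L.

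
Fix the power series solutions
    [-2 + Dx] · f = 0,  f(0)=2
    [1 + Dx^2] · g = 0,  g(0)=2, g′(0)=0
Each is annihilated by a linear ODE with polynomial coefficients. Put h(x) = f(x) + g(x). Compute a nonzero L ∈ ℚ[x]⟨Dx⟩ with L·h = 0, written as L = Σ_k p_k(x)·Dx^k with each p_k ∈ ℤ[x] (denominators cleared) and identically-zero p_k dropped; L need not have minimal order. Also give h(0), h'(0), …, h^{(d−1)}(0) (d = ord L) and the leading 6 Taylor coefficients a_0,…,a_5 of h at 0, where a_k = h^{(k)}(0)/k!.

L = -2 + Dx - 2·Dx^2 + Dx^3  (order 3).
h: a_k = 4, 4, 3, 8/3, 17/12, 8/15, …
ICs: h(0) = 4, h′(0) = 4, h′′(0) = 6.

f: a_k = 2, 4, 4, 8/3, 4/3, 8/15, …
g: a_k = 2, 0, -1, 0, 1/12, 0, …
f+g: L₀ = lclm(L_f,L_g), ord ≤ 1+2.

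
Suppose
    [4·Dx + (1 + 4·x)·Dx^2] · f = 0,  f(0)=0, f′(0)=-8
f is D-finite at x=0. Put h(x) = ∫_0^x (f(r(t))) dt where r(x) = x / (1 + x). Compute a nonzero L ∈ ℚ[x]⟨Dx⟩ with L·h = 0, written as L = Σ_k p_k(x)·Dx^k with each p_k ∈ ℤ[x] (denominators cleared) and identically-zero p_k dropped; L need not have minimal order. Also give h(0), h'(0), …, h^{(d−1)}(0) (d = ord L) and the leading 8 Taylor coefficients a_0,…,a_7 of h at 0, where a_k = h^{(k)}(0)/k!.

f: a_k = 0, -8, 16, -128/3, 128, -2048/5, 4096/3, -32768/7, …
L₀ from L_f via x↦r, Dx↦r'^{-1}Dx.
h=∫h₀ ⇒ L = L₀·Dx.
L = (6 + 10·x)·Dx^2 + (1 + 6·x + 5·x^2)·Dx^3  (order 3).
h: a_k = 0, 0, -4, 8, -62/3, 312/5, -3124/15, 744, …
ICs: h(0) = 0, h′(0) = 0, h′′(0) = -8.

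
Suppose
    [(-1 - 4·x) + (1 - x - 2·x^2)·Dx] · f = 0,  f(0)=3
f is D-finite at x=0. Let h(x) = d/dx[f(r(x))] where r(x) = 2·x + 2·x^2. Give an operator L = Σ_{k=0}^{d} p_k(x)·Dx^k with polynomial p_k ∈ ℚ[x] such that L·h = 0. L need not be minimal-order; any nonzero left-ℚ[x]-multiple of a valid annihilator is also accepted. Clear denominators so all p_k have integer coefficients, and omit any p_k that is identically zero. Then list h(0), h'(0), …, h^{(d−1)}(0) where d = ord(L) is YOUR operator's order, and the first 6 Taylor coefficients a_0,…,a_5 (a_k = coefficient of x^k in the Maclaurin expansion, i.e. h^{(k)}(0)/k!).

L = (14 + 108·x + 444·x^2 + 1312·x^3 + 2256·x^4 + 1920·x^5 + 640·x^6) + (-1 - 8·x + 6·x^2 + 148·x^3 + 440·x^4 + 624·x^5 + 448·x^6 + 128·x^7)·Dx  (order 1).
h: a_k = 6, 84, 576, 3696, 22440, 129744, …
ICs: h(0) = 6.

f: a_k = 3, 3, 9, 15, 33, 63, …
h₀=f(r): pull back L_f along r ⇒ L₀.
Differentiate: ansatz ord ≤ ord L₀ ⇒ L.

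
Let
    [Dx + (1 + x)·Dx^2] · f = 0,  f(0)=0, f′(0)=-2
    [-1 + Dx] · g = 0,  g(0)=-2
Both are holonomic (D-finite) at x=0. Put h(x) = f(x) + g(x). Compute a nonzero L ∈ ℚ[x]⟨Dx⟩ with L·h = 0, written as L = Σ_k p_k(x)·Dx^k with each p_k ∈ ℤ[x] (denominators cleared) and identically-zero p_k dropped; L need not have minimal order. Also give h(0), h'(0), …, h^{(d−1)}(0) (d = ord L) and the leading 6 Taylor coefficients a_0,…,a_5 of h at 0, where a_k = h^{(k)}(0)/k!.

f: a_k = 0, -2, 1, -2/3, 1/2, -2/5, …
g: a_k = -2, -2, -1, -1/3, -1/12, -1/60, …
h₀=f+g: left-lcm gives L₀, ord ≤ 3.
L = (-3 - x)·Dx + (1 - 2·x - x^2)·Dx^2 + (2 + 3·x + x^2)·Dx^3  (order 3).
h: a_k = -2, -4, 0, -1, 5/12, -5/12, …
ICs: h(0) = -2, h′(0) = -4, h′′(0) = 0.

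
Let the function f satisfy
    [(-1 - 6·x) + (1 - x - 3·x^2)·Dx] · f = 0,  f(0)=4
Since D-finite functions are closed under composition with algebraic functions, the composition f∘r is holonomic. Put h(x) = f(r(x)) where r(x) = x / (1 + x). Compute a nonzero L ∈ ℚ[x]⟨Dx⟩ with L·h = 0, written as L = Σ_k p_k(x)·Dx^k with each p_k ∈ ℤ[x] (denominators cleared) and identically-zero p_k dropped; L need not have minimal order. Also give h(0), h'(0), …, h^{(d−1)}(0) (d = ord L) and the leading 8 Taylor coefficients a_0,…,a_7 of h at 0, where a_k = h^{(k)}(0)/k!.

L = (1 + 7·x) + (-1 - 2·x + 2·x^2 + 3·x^3)·Dx  (order 1).
h: a_k = 4, 4, 12, 0, 36, -36, 144, -252, …
ICs: h(0) = 4.

f: a_k = 4, 4, 16, 28, 76, 160, 388, 868, …
h₀=f(r): pull back L_f along r ⇒ L₀.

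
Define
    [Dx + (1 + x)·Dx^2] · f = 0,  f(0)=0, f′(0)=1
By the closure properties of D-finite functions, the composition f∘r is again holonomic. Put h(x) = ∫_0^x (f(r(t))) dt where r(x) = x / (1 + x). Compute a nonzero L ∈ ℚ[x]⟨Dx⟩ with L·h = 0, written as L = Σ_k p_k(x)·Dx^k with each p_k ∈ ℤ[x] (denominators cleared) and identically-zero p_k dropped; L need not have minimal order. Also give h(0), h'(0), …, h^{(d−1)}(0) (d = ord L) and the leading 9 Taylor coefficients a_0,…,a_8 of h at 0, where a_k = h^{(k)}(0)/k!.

L = (3 + 4·x)·Dx^2 + (1 + 3·x + 2·x^2)·Dx^3  (order 3).
h: a_k = 0, 0, 1/2, -1/2, 7/12, -3/4, 31/30, -3/2, 127/56, …
ICs: h(0) = 0, h′(0) = 0, h′′(0) = 1.

f: a_k = 0, 1, -1/2, 1/3, -1/4, 1/5, -1/6, 1/7, -1/8, …
Substitute x→r, Dx→(1/r')Dx; clear ⇒ L₀.
∫: right-multiply L₀ by Dx.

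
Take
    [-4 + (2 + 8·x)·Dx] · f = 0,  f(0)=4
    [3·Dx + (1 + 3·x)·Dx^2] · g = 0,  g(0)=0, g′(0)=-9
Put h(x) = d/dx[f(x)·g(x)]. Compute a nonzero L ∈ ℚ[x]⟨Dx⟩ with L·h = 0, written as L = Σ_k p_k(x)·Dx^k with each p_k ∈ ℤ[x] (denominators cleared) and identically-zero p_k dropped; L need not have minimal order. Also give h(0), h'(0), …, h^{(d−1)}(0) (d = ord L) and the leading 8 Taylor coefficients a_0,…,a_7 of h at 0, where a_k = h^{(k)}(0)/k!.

f: a_k = 4, 8, -8, 16, -40, 112, -336, 1056, …
g: a_k = 0, -9, 27/2, -27, 243/4, -729/5, 729/2, -6561/7, …
Sym-product of L_f,L_g gives L₀ (≤ ord 2).
h₀' ⇒ L via d/dx closure of L₀.
L = (4 + 24·x + 24·x^2) + (8 + 74·x + 216·x^2 + 192·x^3)·Dx + (1 + 13·x + 62·x^2 + 128·x^3 + 96·x^4)·Dx^2  (order 2).
h: a_k = -36, -36, 216, -900, 3474, -65232/5, 242244/5, -6271884/35, …
ICs: h(0) = -36, h′(0) = -36.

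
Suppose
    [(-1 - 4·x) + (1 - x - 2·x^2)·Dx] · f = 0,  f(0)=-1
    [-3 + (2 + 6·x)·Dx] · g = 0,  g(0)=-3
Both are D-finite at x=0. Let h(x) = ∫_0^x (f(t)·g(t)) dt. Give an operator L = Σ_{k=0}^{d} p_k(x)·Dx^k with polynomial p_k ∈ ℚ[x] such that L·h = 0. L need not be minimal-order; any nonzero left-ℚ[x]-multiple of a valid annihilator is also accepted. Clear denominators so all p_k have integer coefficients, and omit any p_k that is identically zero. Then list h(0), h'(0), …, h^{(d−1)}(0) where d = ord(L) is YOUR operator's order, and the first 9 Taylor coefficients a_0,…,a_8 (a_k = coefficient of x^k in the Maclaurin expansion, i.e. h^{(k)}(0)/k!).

L = (5 + 11·x + 18·x^2)·Dx + (-2 - 4·x + 10·x^2 + 12·x^3)·Dx^2  (order 2).
h: a_k = 0, 3, 15/4, 27/8, 483/64, 5241/640, 10347/512, 162093/7168, 1037355/16384, …
ICs: h(0) = 0, h′(0) = 3.

f: a_k = -1, -1, -3, -5, -11, -21, -43, -85, -171, …
g: a_k = -3, -9/2, 27/8, -81/16, 1215/128, -5103/256, 45927/1024, -216513/2048, 8444007/32768, …
Sym-product of L_f,L_g gives L₀ (≤ ord 1).
h=∫h₀ ⇒ L = L₀·Dx.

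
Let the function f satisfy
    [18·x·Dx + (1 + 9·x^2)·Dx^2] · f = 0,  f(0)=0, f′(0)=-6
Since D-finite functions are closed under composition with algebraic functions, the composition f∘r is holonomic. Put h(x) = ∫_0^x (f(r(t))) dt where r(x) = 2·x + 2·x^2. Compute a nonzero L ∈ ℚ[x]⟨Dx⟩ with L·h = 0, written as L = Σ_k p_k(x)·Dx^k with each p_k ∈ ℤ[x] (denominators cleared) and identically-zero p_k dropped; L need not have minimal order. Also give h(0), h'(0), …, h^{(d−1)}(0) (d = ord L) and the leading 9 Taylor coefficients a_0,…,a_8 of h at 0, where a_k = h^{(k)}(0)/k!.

L = (-2 + 72·x + 288·x^2 + 432·x^3 + 216·x^4)·Dx^2 + (1 + 2·x + 36·x^2 + 144·x^3 + 180·x^4 + 72·x^5)·Dx^3  (order 3).
h: a_k = 0, 0, -6, -4, 36, 432/5, -2232/5, -15408/7, 42768/7, …
ICs: h(0) = 0, h′(0) = 0, h′′(0) = -12.

f: a_k = 0, -6, 0, 18, 0, -486/5, 0, 4374/7, 0, …
L₀ from L_f via x↦r, Dx↦r'^{-1}Dx.
Integrate: L := L₀·Dx.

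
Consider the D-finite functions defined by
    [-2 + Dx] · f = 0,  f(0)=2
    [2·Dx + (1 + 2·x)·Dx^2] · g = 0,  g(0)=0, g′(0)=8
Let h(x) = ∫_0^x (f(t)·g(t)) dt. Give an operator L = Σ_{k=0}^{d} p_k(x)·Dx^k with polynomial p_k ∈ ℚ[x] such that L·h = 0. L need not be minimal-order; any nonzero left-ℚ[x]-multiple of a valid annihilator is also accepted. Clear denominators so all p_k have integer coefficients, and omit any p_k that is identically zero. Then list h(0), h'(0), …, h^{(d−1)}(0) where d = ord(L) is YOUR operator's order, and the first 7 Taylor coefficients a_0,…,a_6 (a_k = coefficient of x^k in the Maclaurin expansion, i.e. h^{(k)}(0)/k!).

f: a_k = 2, 4, 4, 8/3, 4/3, 8/15, 8/45, …
g: a_k = 0, 8, -8, 32/3, -16, 128/5, -128/3, …
Product ⇒ symmetric product L₀, ord ≤ 2.
h=∫₀ˣh₀: take L = L₀·Dx.
L = 8·x·Dx + (-2 - 8·x)·Dx^2 + (1 + 2·x)·Dx^3  (order 3).
h: a_k = 0, 0, 8, 16/3, 16/3, 0, 16/5, …
ICs: h(0) = 0, h′(0) = 0, h′′(0) = 16.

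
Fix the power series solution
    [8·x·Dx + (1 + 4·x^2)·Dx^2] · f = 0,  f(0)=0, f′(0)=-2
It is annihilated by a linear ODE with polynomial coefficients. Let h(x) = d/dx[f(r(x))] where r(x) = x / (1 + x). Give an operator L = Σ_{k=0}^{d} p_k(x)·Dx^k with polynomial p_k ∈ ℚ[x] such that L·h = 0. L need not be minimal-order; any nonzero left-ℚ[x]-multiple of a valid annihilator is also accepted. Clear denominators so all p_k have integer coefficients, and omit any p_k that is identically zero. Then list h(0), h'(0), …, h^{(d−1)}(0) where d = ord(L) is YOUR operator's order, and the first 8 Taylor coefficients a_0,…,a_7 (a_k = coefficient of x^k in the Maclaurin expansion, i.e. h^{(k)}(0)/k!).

L = (2 + 10·x) + (1 + 2·x + 5·x^2)·Dx  (order 1).
h: a_k = -2, 4, 2, -24, 38, 44, -278, 336, …
ICs: h(0) = -2.

f: a_k = 0, -2, 0, 8/3, 0, -32/5, 0, 128/7, …
L₀ from L_f via x↦r, Dx↦r'^{-1}Dx.
h=h₀': d/dx-closure on L₀ ⇒ L.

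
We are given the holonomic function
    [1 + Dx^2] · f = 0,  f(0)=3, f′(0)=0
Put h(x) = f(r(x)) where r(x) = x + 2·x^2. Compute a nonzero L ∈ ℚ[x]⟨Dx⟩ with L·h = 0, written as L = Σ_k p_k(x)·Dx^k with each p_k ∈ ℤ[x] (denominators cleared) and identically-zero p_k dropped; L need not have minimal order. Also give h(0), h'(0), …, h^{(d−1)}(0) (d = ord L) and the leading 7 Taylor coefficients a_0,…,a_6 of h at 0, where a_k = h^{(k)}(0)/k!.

f: a_k = 3, 0, -3/2, 0, 1/8, 0, -1/240, …
f∘r: x↦r, Dx↦Dx/r' in L_f ⇒ L₀.
L = (1 + 12·x + 48·x^2 + 64·x^3) - 4·Dx + (1 + 4·x)·Dx^2  (order 2).
h: a_k = 3, 0, -3/2, -6, -47/8, 1, 719/240, …
ICs: h(0) = 3, h′(0) = 0.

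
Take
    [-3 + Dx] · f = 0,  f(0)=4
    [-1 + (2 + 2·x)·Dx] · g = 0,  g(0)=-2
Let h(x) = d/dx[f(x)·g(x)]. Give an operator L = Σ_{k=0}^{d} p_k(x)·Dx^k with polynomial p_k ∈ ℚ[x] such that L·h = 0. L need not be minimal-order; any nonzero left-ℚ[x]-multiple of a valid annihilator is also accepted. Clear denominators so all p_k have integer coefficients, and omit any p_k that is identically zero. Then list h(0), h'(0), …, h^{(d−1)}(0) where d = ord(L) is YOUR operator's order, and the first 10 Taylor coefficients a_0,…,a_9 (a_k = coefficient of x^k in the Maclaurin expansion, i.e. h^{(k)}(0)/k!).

L = (47 + 84·x + 36·x^2) + (-14 - 26·x - 12·x^2)·Dx  (order 1).
h: a_k = -28, -94, -309/2, -667/4, -4277/32, -27189/320, -57333/1280, -51423/2560, -2264319/286720, -1552031/573440, …
ICs: h(0) = -28.

f: a_k = 4, 12, 18, 18, 27/2, 81/10, 81/20, 243/140, 729/1120, 243/1120, …
g: a_k = -2, -1, 1/4, -1/8, 5/64, -7/128, 21/512, -33/1024, 429/16384, -715/32768, …
Product ⇒ symmetric product L₀, ord ≤ 1.
h=h₀': d/dx-closure on L₀ ⇒ L.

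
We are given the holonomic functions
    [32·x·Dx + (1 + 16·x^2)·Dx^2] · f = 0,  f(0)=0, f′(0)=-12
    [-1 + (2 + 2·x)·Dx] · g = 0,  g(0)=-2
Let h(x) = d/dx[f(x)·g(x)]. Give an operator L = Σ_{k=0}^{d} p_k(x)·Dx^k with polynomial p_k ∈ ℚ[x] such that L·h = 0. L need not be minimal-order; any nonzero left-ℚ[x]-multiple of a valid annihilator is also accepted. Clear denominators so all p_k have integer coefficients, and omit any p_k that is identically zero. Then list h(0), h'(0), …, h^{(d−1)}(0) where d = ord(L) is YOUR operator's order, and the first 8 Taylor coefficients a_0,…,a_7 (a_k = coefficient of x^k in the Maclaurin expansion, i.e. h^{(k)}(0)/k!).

L = (125 + 640·x - 5728·x^2 - 6144·x^3 - 768·x^4) + (268 + 1164·x - 10368·x^2 - 29696·x^3 - 21504·x^4 - 3072·x^5)·Dx + (12 - 232·x - 372·x^2 - 4096·x^3 - 9088·x^4 - 6144·x^5 - 1024·x^6)·Dx^2  (order 2).
h: a_k = 24, 24, -393, -250, 99509/16, 291387/80, -63582493/640, -62254327/1120, …
ICs: h(0) = 24, h′(0) = 24.

f: a_k = 0, -12, 0, 64, 0, -3072/5, 0, 49152/7, …
g: a_k = -2, -1, 1/4, -1/8, 5/64, -7/128, 21/512, -33/1024, …
Sym-product of L_f,L_g gives L₀ (≤ ord 2).
Derive L from L₀ (diff closure).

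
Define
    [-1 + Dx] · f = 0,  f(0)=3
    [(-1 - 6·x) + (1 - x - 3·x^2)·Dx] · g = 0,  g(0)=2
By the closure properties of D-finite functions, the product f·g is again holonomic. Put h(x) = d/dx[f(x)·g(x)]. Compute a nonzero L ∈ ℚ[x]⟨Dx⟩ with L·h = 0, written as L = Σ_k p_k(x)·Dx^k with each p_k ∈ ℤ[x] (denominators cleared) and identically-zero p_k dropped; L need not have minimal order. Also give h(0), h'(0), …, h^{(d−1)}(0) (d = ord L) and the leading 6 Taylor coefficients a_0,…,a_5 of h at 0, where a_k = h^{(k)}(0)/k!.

f: a_k = 3, 3, 3/2, 1/2, 1/8, 1/40, …
g: a_k = 2, 2, 8, 14, 38, 80, …
Product ⇒ symmetric product L₀, ord ≤ 1.
h=h₀': d/dx-closure on L₀ ⇒ L.
L = (11 + 26·x + 31·x^2 - 30·x^3 + 9·x^4) + (-2 - 3·x + 14·x^2 + 12·x^3 - 9·x^4)·Dx  (order 1).
h: a_k = 12, 66, 210, 677, 3793/2, 106447/20, …
ICs: h(0) = 12.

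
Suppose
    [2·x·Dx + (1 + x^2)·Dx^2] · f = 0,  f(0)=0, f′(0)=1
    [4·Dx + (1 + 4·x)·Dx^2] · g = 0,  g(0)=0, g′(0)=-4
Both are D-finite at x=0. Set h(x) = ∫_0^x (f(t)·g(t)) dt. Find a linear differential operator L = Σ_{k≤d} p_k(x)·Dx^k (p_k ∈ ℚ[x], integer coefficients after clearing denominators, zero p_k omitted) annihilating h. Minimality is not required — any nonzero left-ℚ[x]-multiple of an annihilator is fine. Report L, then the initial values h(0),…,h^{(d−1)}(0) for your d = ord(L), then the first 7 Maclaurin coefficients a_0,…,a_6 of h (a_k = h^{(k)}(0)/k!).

L = (144 + 896·x + 560·x^2 + 2304·x^3 + 1920·x^4 + 3328·x^5 + 256·x^7)·Dx^2 + (132 + 304·x + 2252·x^2 + 4144·x^3 + 8896·x^4 + 5952·x^5 + 8960·x^6 + 192·x^7 + 896·x^8)·Dx^3 + (72 + 376·x + 912·x^2 + 2808·x^3 + 3720·x^4 + 6288·x^5 + 3072·x^6 + 4368·x^7 + 192·x^8 + 512·x^9)·Dx^4 + (5 + 48·x + 178·x^2 + 416·x^3 + 729·x^4 + 720·x^5 + 1008·x^6 + 384·x^7 + 516·x^8 + 32·x^9 + 64·x^10)·Dx^5  (order 5).
h: a_k = 0, 0, 0, -4/3, 2, -4, 92/9, …
ICs: h(0) = 0, h′(0) = 0, h′′(0) = 0, h′′′(0) = -8, h′′′′(0) = 48.

f: a_k = 0, 1, 0, -1/3, 0, 1/5, 0, …
g: a_k = 0, -4, 8, -64/3, 64, -1024/5, 2048/3, …
f·g: L₀ = L_f ⊗_s L_g, ord ≤ 2·2.
Integrate: L := L₀·Dx.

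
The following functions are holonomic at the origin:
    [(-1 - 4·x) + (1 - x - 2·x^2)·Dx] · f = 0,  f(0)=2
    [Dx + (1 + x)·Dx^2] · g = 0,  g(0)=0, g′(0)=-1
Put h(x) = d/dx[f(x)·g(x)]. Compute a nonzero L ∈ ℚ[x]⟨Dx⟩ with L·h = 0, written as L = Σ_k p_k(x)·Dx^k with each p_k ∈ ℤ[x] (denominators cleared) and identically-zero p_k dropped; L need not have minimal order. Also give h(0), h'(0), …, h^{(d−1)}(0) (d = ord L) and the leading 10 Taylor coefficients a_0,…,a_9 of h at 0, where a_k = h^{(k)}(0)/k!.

L = (72 + 180·x + 144·x^2) + (13 + 93·x + 192·x^2 + 112·x^3)·Dx + (-5 - 8·x + 15·x^2 + 34·x^3 + 16·x^4)·Dx^2  (order 2).
h: a_k = -2, -2, -17, -86/3, -189/2, -987/5, -4969/10, -7646/7, -351199/140, -695017/126, …
ICs: h(0) = -2, h′(0) = -2.

f: a_k = 2, 2, 6, 10, 22, 42, 86, 170, 342, 682, …
g: a_k = 0, -1, 1/2, -1/3, 1/4, -1/5, 1/6, -1/7, 1/8, -1/9, …
Sym-product of L_f,L_g gives L₀ (≤ ord 2).
Differentiate: ansatz ord ≤ ord L₀ ⇒ L.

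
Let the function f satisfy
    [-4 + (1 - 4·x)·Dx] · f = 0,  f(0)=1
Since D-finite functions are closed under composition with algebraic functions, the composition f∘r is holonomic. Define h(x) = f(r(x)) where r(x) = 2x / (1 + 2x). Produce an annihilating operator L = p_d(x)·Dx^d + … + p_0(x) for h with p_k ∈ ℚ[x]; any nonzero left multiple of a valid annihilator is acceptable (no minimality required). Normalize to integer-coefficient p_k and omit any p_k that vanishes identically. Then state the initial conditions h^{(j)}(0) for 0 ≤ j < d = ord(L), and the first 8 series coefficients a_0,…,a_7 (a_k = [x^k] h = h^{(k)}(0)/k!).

L = 8 + (-1 + 4·x + 12·x^2)·Dx  (order 1).
h: a_k = 1, 8, 48, 288, 1728, 10368, 62208, 373248, …
ICs: h(0) = 1.

f: a_k = 1, 4, 16, 64, 256, 1024, 4096, 16384, …
Change of var in L_f (x↦r) gives L₀.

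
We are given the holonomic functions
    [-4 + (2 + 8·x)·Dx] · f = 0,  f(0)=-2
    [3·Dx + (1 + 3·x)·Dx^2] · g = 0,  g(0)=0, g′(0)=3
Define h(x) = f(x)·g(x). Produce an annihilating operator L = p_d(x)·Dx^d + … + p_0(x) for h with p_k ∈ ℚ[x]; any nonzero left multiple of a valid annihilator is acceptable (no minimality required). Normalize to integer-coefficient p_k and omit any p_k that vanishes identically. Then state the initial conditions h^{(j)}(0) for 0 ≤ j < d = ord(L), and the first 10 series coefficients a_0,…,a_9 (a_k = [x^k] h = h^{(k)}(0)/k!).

f: a_k = -2, -4, 4, -8, 20, -56, 168, -528, 1716, -5720, …
g: a_k = 0, 3, -9/2, 9, -81/4, 243/5, -243/2, 2187/7, -6561/8, 2187, …
Sym-product of L_f,L_g gives L₀ (≤ ord 2).
L = (6 + 12·x) + (-1 - 4·x)·Dx + (1 + 11·x + 40·x^2 + 48·x^3)·Dx^2  (order 2).
h: a_k = 0, -6, -3, 12, -75/2, 579/5, -1812/5, 40374/35, -522657/140, 171783/14, …
ICs: h(0) = 0, h′(0) = -6.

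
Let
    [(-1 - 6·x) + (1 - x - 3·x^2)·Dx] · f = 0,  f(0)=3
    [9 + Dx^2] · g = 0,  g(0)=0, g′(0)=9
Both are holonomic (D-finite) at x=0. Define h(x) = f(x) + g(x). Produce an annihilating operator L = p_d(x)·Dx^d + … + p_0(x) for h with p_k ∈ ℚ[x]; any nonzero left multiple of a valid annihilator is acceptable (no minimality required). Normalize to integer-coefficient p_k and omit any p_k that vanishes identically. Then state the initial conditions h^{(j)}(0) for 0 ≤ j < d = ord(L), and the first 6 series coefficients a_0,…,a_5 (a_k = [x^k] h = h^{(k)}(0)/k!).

L = (459 + 2916·x + 1539·x^2 + 3888·x^3 + 3645·x^4 + 4374·x^5) + (-153 + 153·x + 378·x^2 - 405·x^3 + 2187·x^5 + 2187·x^6)·Dx + (51 + 324·x + 171·x^2 + 432·x^3 + 405·x^4 + 486·x^5)·Dx^2 + (-17 + 17·x + 42·x^2 - 45·x^3 + 243·x^5 + 243·x^6)·Dx^3  (order 3).
h: a_k = 3, 12, 12, 15/2, 57, 5043/40, …
ICs: h(0) = 3, h′(0) = 12, h′′(0) = 24.

f: a_k = 3, 3, 12, 21, 57, 120, …
g: a_k = 0, 9, 0, -27/2, 0, 243/40, …
L₀ := lclm(L_f,L_g); ord L₀ ≤ 1+2.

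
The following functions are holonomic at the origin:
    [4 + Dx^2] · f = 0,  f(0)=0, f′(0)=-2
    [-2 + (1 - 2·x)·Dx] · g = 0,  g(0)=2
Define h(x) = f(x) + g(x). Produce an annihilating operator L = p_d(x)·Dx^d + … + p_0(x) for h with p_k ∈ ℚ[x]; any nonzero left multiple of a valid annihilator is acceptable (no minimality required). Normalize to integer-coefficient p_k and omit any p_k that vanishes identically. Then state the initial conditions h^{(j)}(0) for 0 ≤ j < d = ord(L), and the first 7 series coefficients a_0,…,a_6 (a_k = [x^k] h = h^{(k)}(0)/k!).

L = (-56 + 32·x - 32·x^2) + (12 - 40·x + 48·x^2 - 32·x^3)·Dx + (-14 + 8·x - 8·x^2)·Dx^2 + (3 - 10·x + 12·x^2 - 8·x^3)·Dx^3  (order 3).
h: a_k = 2, 2, 8, 52/3, 32, 956/15, 128, …
ICs: h(0) = 2, h′(0) = 2, h′′(0) = 16.

f: a_k = 0, -2, 0, 4/3, 0, -4/15, 0, …
g: a_k = 2, 4, 8, 16, 32, 64, 128, …
f+g: L₀ = lclm(L_f,L_g), ord ≤ 2+1.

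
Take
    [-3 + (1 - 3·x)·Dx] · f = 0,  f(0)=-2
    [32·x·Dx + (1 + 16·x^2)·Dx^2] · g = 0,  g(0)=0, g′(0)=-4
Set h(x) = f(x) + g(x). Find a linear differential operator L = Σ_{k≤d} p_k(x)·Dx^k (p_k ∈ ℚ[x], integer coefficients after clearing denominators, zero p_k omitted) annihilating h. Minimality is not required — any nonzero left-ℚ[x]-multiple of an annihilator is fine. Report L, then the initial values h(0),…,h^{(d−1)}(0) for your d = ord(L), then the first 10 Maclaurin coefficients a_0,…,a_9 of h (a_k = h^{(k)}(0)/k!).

L = (-96 + 1152·x + 4608·x^2)·Dx + (43 - 96·x + 240·x^2 + 4608·x^3)·Dx^2 + (-3 - 7·x - 112·x^3 + 768·x^4)·Dx^3  (order 3).
h: a_k = -2, -10, -18, -98/3, -162, -3454/5, -1458, -14234/7, -13122, -616438/9, …
ICs: h(0) = -2, h′(0) = -10, h′′(0) = -36.

f: a_k = -2, -6, -18, -54, -162, -486, -1458, -4374, -13122, -39366, …
g: a_k = 0, -4, 0, 64/3, 0, -1024/5, 0, 16384/7, 0, -262144/9, …
h₀=f+g: left-lcm gives L₀, ord ≤ 3.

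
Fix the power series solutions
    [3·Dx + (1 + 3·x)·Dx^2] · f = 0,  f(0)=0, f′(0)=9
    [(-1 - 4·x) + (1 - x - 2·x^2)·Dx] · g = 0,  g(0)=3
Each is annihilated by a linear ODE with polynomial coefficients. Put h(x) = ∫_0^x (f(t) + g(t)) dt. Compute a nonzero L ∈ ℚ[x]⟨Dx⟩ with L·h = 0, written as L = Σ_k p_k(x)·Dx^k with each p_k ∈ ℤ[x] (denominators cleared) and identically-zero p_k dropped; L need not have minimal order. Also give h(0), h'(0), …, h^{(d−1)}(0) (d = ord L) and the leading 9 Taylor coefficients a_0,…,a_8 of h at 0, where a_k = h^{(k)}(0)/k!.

L = (-66 - 270·x - 576·x^2 - 336·x^3 - 288·x^4)·Dx^2 + (-4 - 96·x - 492·x^2 - 832·x^3 - 696·x^4 - 480·x^5)·Dx^3 + (3 + 19·x + 25·x^2 - 39·x^3 - 116·x^4 - 164·x^5 - 96·x^6)·Dx^4  (order 4).
h: a_k = 0, 3, 6, -3/2, 21/2, -111/20, 174/5, -471/14, 4173/28, …
ICs: h(0) = 0, h′(0) = 3, h′′(0) = 12, h′′′(0) = -9.

f: a_k = 0, 9, -27/2, 27, -243/4, 729/5, -729/2, 6561/7, -19683/8, …
g: a_k = 3, 3, 9, 15, 33, 63, 129, 255, 513, …
h₀=f+g: left-lcm gives L₀, ord ≤ 3.
h=∫₀ˣh₀: take L = L₀·Dx.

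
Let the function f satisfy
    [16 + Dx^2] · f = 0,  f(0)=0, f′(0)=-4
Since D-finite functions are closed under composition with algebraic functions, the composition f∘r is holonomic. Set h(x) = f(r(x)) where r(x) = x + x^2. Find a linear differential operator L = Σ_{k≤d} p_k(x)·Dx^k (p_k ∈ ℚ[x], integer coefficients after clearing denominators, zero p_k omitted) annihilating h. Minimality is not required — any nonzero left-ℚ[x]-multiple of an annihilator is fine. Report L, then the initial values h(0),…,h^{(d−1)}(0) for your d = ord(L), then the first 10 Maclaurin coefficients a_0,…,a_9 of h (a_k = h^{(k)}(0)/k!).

f: a_k = 0, -4, 0, 32/3, 0, -128/15, 0, 1024/315, 0, -2048/2835, …
Substitute x→r, Dx→(1/r')Dx; clear ⇒ L₀.
L = (16 + 96·x + 192·x^2 + 128·x^3) - 2·Dx + (1 + 2·x)·Dx^2  (order 2).
h: a_k = 0, -4, -4, 32/3, 32, 352/15, -32, -25856/315, -2816/45, 70528/2835, …
ICs: h(0) = 0, h′(0) = -4.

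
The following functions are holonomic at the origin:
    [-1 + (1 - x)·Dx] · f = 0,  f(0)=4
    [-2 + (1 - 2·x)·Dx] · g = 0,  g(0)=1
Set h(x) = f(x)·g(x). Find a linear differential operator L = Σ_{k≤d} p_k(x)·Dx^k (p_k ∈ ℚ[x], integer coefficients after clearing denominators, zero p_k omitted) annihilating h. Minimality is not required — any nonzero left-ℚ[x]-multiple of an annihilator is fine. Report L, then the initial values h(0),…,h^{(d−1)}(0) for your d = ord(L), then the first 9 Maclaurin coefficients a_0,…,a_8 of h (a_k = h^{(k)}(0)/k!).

f: a_k = 4, 4, 4, 4, 4, 4, 4, 4, 4, …
g: a_k = 1, 2, 4, 8, 16, 32, 64, 128, 256, …
h₀=f·g: eliminate ⇒ L₀, order ≤ 1·1.
L = (-3 + 4·x) + (1 - 3·x + 2·x^2)·Dx  (order 1).
h: a_k = 4, 12, 28, 60, 124, 252, 508, 1020, 2044, …
ICs: h(0) = 4.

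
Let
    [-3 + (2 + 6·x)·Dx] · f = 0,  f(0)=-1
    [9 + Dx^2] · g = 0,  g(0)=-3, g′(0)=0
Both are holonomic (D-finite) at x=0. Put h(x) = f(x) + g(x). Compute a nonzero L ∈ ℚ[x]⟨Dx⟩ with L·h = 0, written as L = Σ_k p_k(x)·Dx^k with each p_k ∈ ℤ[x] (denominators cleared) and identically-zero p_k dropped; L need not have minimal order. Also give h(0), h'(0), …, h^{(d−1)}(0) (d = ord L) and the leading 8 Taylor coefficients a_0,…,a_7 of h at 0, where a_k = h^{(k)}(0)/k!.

L = (-63 - 216·x - 324·x^2) + (18 + 198·x + 648·x^2 + 648·x^3)·Dx + (-7 - 24·x - 36·x^2)·Dx^2 + (2 + 22·x + 72·x^2 + 72·x^3)·Dx^3  (order 3).
h: a_k = -4, -3/2, 117/8, -27/16, -891/128, -1701/256, 92097/5120, -72171/2048, …
ICs: h(0) = -4, h′(0) = -3/2, h′′(0) = 117/4.

f: a_k = -1, -3/2, 9/8, -27/16, 405/128, -1701/256, 15309/1024, -72171/2048, …
g: a_k = -3, 0, 27/2, 0, -81/8, 0, 243/80, 0, …
L₀ := lclm(L_f,L_g); ord L₀ ≤ 1+2.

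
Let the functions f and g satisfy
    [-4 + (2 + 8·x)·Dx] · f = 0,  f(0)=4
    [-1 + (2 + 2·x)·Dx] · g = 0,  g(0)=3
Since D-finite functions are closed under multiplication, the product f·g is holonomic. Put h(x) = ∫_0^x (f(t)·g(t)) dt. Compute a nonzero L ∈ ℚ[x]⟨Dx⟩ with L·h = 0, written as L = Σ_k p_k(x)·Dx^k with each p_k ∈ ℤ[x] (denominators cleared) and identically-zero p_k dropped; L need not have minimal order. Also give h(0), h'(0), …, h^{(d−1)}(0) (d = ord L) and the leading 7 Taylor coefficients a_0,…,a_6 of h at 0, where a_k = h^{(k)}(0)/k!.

L = (-5 - 8·x)·Dx + (2 + 10·x + 8·x^2)·Dx^2  (order 2).
h: a_k = 0, 12, 15, -9/2, 135/16, -2943/160, 5715/128, …
ICs: h(0) = 0, h′(0) = 12.

f: a_k = 4, 8, -8, 16, -40, 112, -336, …
g: a_k = 3, 3/2, -3/8, 3/16, -15/128, 21/256, -63/1024, …
L₀ := L_f ⊗_s L_g (sym. prod.), ord ≤ 1.
h=∫₀ˣh₀: take L = L₀·Dx.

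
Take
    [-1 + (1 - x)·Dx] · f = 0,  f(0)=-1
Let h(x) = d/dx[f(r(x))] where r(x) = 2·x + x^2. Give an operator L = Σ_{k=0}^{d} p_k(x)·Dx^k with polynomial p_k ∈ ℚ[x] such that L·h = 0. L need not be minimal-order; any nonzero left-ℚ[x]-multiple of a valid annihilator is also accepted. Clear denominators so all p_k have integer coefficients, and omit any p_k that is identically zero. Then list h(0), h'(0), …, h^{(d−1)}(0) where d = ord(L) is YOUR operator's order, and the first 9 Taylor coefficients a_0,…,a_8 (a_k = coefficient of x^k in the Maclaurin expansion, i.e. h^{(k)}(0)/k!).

L = (5 + 6·x + 3·x^2) + (-1 + x + 3·x^2 + x^3)·Dx  (order 1).
h: a_k = -2, -10, -36, -116, -350, -1014, -2856, -7880, -21402, …
ICs: h(0) = -2.

f: a_k = -1, -1, -1, -1, -1, -1, -1, -1, -1, …
Substitute x→r, Dx→(1/r')Dx; clear ⇒ L₀.
h₀' ⇒ L via d/dx closure of L₀.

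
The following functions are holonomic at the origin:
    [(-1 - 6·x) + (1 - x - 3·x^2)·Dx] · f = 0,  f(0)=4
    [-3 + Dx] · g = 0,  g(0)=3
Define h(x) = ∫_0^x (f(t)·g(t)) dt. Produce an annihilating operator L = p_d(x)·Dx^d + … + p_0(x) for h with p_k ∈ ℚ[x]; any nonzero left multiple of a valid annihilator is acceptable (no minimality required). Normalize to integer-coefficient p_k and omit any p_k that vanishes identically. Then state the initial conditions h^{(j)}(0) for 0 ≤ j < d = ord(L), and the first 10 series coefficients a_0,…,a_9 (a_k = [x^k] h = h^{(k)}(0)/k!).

L = (4 + 3·x - 9·x^2)·Dx + (-1 + x + 3·x^2)·Dx^2  (order 2).
h: a_k = 0, 12, 24, 46, 84, 1581/10, 1519/5, 84129/140, 169401/140, 8325841/3360, …
ICs: h(0) = 0, h′(0) = 12.

f: a_k = 4, 4, 16, 28, 76, 160, 388, 868, 2032, 4636, …
g: a_k = 3, 9, 27/2, 27/2, 81/8, 243/40, 243/80, 729/560, 2187/4480, 729/4480, …
h₀=f·g: eliminate ⇒ L₀, order ≤ 1·1.
Integrate: L := L₀·Dx.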